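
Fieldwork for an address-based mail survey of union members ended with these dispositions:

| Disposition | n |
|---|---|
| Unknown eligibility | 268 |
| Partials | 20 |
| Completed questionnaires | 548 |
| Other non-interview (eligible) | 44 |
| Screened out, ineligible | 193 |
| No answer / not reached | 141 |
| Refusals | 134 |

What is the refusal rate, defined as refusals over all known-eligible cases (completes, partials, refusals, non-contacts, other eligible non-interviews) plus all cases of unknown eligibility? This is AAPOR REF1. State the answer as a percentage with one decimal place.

11.6%

Top = 134
Denom = 548 + 20 + 134 + 141 + 44 + 268 = 1155
REF1 = 134 / 1155 = 0.1160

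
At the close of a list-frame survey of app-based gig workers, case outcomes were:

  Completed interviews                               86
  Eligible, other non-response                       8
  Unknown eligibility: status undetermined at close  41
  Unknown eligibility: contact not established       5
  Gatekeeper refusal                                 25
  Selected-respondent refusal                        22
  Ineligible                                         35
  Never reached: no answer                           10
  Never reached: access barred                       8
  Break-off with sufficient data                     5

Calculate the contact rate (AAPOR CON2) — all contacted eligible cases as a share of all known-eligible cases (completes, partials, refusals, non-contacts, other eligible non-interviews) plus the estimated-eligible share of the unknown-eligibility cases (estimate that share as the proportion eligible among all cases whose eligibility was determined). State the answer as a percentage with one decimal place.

Refused = 25 + 22 = 47
Non-contacts = 10 + 8 = 18
Eligibility not determined = 5 + 41 = 46
Numerator: 86 + 5 + 47 + 8 = 146
Determined eligible: 86 + 5 + 47 + 18 + 8 = 164
e = 164 / (164 + 35) = 164 / 199 = 0.8241
e × U: 0.8241 × 46 = 37.91
Denom: 164 + 37.91 = 201.91
CON2 = 146 / 201.91 = 0.7231

72.3%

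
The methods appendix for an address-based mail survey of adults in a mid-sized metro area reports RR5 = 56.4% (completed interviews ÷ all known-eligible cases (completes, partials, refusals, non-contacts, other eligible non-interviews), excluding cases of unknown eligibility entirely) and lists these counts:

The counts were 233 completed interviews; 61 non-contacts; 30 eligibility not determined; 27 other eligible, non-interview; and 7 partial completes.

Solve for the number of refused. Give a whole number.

85

RR5 = 233 / D = 0.564
D = 233 / 0.564 = 413.1
Remaining denominator categories sum to 328
refused = 413.1 − 328 ≈ 85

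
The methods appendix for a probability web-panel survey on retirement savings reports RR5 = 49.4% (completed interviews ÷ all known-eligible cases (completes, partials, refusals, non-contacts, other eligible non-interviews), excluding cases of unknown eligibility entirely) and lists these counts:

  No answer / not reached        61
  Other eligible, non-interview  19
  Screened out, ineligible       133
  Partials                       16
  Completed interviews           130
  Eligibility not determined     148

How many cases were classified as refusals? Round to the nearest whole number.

RR5 = 130 / D = 0.494
D = 130 / 0.494 = 263.2
Other denominator terms total 226
refusals = 263.2 − 226 ≈ 37

37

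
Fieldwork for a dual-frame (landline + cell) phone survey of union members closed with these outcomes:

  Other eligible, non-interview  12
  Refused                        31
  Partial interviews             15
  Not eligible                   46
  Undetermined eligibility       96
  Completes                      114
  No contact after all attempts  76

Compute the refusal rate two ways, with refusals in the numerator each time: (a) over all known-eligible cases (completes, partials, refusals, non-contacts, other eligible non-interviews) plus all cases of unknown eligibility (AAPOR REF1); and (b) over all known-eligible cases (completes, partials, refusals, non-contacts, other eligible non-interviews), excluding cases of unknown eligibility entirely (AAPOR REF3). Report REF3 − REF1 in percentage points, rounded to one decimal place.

3.5

Numerator → 31
Denom → 114 + 15 + 31 + 76 + 12 + 96 = 344
REF1 = 31 / 344 = 0.0901
Denom → 114 + 15 + 31 + 76 + 12 = 248
REF3 = 31 / 248 = 0.1250
Difference = 12.50 − 9.01 = 3.49 percentage points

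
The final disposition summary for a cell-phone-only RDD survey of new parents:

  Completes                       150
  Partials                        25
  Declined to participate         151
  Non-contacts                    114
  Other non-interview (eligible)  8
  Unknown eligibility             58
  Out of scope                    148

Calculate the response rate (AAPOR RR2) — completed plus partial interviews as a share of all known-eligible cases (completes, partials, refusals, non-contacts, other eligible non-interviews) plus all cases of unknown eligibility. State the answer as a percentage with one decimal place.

Top → 150 + 25 = 175
Denom → 150 + 25 + 151 + 114 + 8 + 58 = 506
RR2 = 175 / 506 = 0.3458

34.6%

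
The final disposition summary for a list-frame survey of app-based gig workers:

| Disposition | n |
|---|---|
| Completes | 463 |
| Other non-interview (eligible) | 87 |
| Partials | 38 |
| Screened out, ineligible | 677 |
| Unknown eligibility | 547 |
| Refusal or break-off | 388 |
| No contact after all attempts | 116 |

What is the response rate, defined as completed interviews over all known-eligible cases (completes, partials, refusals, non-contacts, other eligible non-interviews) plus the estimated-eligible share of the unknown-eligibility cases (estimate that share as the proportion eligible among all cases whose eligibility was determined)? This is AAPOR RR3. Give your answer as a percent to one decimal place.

32.4%

Num: 463
Known eligible: 463 + 38 + 388 + 116 + 87 = 1092
e = 1092 / (1092 + 677) = 1092 / 1769 = 0.6173
Eligible share of unknowns: 0.6173 × 547 = 337.66
Base: 1092 + 337.66 = 1429.66
RR3 = 463 / 1429.66 = 0.3239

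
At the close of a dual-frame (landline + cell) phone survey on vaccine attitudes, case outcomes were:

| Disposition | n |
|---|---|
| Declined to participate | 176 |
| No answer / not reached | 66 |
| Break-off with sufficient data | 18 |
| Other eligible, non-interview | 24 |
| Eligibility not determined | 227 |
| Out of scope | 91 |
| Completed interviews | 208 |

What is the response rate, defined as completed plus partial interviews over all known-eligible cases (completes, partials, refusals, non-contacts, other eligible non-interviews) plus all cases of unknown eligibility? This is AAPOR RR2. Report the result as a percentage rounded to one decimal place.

Top → 208 + 18 = 226
Denom → 208 + 18 + 176 + 66 + 24 + 227 = 719
RR2 = 226 / 719 = 0.3143

31.4%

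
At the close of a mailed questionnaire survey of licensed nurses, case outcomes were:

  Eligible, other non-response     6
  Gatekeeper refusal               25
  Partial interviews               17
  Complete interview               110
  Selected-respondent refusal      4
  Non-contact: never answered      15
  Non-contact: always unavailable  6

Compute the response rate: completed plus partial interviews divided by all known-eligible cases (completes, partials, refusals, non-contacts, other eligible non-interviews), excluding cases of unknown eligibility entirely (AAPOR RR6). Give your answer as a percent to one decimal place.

Refused = 25 + 4 = 29
No answer / not reached = 15 + 6 = 21
Num: 110 + 17 = 127
Denom: 110 + 17 + 29 + 21 + 6 = 183
RR6 = 127 / 183 = 0.6940

69.4%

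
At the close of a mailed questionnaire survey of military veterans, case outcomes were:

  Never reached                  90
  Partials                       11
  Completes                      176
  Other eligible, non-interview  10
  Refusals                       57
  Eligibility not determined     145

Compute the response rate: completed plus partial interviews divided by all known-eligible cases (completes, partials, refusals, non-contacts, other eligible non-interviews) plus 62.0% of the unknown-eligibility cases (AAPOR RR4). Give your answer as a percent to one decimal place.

43.1%

Num = 176 + 11 = 187
Eligible (known) = 176 + 11 + 57 + 90 + 10 = 344
Eligible share of unknowns = 0.6200 × 145 = 89.90
Base = 344 + 89.90 = 433.90
RR4 = 187 / 433.90 = 0.4310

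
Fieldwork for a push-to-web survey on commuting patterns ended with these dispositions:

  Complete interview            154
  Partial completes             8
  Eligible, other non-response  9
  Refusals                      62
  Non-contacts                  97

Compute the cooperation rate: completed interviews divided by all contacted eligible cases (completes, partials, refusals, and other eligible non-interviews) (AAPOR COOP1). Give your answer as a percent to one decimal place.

Numerator: 154
Denom: 154 + 8 + 62 + 9 = 233
COOP1 = 154 / 233 = 0.6609

66.1%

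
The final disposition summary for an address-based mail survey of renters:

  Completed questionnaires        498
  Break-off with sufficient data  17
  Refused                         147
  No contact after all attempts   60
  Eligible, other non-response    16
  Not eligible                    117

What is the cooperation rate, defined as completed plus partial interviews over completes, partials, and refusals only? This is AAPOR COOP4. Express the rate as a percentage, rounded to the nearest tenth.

77.8%

Num: 498 + 17 = 515
Denom: 498 + 17 + 147 = 662
COOP4 = 515 / 662 = 0.7779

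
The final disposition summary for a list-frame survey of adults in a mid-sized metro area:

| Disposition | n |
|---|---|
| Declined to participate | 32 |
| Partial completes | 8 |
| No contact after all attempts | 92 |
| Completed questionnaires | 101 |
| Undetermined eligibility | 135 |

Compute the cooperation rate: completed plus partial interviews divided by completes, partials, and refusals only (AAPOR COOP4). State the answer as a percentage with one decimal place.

Num = 101 + 8 = 109
Denom = 101 + 8 + 32 = 141
COOP4 = 109 / 141 = 0.7730

77.3%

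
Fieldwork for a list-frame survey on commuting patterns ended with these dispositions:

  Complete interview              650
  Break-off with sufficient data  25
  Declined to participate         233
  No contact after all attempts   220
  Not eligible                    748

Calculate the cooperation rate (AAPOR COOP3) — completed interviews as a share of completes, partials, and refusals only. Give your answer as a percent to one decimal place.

Top → 650
Denom → 650 + 25 + 233 = 908
COOP3 = 650 / 908 = 0.7159

71.6%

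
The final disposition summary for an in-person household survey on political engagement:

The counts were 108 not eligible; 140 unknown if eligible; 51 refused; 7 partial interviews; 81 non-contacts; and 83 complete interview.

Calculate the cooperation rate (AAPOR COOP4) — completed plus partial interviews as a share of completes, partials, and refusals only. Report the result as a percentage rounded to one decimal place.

63.8%

Numerator = 83 + 7 = 90
Denom = 83 + 7 + 51 = 141
COOP4 = 90 / 141 = 0.6383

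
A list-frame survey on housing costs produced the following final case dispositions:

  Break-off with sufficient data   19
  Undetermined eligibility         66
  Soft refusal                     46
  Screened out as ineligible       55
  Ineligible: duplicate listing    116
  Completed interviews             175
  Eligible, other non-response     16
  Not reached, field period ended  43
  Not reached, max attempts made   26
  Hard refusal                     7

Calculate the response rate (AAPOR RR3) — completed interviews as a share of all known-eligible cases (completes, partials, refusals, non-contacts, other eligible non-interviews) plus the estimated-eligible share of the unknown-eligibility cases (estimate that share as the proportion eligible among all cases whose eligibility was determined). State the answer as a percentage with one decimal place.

Refused = 7 + 46 = 53
Never reached = 43 + 26 = 69
Out of scope = 55 + 116 = 171
Numerator = 175
Known eligible = 175 + 19 + 53 + 69 + 16 = 332
e = 332 / (332 + 171) = 332 / 503 = 0.6600
e × U = 0.6600 × 66 = 43.56
Base = 332 + 43.56 = 375.56
RR3 = 175 / 375.56 = 0.4660

46.6%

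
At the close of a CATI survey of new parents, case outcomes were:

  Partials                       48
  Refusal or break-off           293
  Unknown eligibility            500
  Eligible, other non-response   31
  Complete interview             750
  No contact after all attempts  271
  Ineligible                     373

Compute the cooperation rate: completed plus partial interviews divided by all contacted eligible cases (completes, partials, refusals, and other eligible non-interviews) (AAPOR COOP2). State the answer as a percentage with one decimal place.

Top → 750 + 48 = 798
Denom → 750 + 48 + 293 + 31 = 1122
COOP2 = 798 / 1122 = 0.7112

71.1%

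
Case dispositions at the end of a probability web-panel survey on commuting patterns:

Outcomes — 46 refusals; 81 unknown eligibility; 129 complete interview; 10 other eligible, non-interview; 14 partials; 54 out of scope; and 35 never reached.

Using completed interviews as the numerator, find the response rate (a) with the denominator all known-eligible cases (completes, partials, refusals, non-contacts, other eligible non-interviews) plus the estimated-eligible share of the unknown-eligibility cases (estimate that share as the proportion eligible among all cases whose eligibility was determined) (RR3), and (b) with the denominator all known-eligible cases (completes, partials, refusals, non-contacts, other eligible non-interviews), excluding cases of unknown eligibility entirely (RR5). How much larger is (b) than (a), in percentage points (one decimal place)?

Numerator = 129
Eligible (known) = 129 + 14 + 46 + 35 + 10 = 234
e = 234 / (234 + 54) = 234 / 288 = 0.8125
Estimated eligible among unknowns = 0.8125 × 81 = 65.81
Denom = 234 + 65.81 = 299.81
RR3 = 129 / 299.81 = 0.4303
Denom = 129 + 14 + 46 + 35 + 10 = 234
RR5 = 129 / 234 = 0.5513
Difference = 55.13 − 43.03 = 12.10 percentage points

12.1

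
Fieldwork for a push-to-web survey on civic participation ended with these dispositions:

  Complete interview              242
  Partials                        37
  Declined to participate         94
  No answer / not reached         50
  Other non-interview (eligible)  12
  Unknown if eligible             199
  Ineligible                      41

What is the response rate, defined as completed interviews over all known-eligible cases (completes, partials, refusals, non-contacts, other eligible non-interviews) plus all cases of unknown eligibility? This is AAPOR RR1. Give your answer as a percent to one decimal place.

38.2%

Top → 242
Denominator → 242 + 37 + 94 + 50 + 12 + 199 = 634
RR1 = 242 / 634 = 0.3817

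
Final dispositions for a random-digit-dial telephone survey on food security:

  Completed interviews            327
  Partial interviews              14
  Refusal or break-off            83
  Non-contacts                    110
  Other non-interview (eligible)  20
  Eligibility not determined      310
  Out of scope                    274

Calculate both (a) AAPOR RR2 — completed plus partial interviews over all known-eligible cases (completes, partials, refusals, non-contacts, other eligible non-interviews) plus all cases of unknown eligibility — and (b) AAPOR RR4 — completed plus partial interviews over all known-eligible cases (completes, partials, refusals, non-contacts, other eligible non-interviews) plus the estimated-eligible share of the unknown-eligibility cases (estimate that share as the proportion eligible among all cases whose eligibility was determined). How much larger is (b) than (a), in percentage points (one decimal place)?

Top = 327 + 14 = 341
Base = 327 + 14 + 83 + 110 + 20 + 310 = 864
RR2 = 341 / 864 = 0.3947
Eligible (known) = 327 + 14 + 83 + 110 + 20 = 554
e = 554 / (554 + 274) = 554 / 828 = 0.6691
e × U = 0.6691 × 310 = 207.42
Base = 554 + 207.42 = 761.42
RR4 = 341 / 761.42 = 0.4478
Difference = 44.78 − 39.47 = 5.31 percentage points

5.3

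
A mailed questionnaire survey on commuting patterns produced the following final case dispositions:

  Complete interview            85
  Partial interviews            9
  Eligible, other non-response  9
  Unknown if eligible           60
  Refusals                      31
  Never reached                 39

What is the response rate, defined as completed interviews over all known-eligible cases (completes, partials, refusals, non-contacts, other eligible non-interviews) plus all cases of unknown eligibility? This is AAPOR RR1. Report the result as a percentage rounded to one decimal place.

36.5%

Num = 85
Base = 85 + 9 + 31 + 39 + 9 + 60 = 233
RR1 = 85 / 233 = 0.3648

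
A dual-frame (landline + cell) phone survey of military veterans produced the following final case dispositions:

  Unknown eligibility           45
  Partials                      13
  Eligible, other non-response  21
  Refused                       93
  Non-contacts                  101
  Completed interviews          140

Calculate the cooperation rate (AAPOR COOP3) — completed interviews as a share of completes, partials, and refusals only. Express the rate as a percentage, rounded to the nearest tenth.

56.9%

Numerator = 140
Denom = 140 + 13 + 93 = 246
COOP3 = 140 / 246 = 0.5691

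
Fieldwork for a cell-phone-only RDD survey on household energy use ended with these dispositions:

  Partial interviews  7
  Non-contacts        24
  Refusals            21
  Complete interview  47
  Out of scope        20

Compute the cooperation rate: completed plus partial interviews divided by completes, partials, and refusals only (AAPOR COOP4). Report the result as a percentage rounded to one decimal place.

Num: 47 + 7 = 54
Base: 47 + 7 + 21 = 75
COOP4 = 54 / 75 = 0.7200

72.0%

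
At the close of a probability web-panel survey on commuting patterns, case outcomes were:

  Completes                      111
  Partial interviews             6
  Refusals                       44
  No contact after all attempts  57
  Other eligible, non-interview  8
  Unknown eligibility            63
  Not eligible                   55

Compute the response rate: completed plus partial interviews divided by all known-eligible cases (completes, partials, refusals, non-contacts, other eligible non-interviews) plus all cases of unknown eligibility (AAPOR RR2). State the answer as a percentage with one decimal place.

Num: 111 + 6 = 117
Denom: 111 + 6 + 44 + 57 + 8 + 63 = 289
RR2 = 117 / 289 = 0.4048

40.5%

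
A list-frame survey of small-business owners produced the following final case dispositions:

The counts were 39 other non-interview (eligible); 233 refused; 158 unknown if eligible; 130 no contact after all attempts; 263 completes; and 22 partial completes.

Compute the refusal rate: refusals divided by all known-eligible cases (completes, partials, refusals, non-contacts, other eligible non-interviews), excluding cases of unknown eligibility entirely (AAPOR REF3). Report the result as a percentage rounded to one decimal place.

Num = 233
Denom = 263 + 22 + 233 + 130 + 39 = 687
REF3 = 233 / 687 = 0.3392

33.9%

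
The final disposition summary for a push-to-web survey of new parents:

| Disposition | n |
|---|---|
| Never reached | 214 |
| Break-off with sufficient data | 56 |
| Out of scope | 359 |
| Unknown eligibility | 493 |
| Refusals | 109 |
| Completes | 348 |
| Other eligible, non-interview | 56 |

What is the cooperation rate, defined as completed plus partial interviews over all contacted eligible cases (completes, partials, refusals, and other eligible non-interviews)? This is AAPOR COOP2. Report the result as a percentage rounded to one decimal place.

Num: 348 + 56 = 404
Base: 348 + 56 + 109 + 56 = 569
COOP2 = 404 / 569 = 0.7100

71.0%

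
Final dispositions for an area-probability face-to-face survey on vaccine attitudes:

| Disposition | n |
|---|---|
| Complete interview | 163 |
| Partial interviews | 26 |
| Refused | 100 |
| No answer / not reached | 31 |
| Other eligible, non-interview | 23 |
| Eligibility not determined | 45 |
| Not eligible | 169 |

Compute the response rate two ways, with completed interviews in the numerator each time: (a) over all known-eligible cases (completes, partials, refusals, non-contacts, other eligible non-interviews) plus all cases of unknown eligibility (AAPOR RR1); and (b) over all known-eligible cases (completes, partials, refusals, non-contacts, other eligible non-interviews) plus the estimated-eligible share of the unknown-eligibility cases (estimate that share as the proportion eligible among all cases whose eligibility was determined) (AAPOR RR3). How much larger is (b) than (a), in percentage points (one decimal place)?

1.7

Numerator = 163
Denominator = 163 + 26 + 100 + 31 + 23 + 45 = 388
RR1 = 163 / 388 = 0.4201
Determined eligible = 163 + 26 + 100 + 31 + 23 = 343
e = 343 / (343 + 169) = 343 / 512 = 0.6699
Eligible share of unknowns = 0.6699 × 45 = 30.15
Denominator = 343 + 30.15 = 373.15
RR3 = 163 / 373.15 = 0.4368
Difference = 43.68 − 42.01 = 1.67 percentage points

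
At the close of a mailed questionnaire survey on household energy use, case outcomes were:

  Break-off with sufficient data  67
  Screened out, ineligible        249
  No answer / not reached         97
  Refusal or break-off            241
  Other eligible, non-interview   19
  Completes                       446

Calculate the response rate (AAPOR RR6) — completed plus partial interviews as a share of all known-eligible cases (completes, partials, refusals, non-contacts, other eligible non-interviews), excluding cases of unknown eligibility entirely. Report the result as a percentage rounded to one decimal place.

Numerator → 446 + 67 = 513
Denom → 446 + 67 + 241 + 97 + 19 = 870
RR6 = 513 / 870 = 0.5897

59.0%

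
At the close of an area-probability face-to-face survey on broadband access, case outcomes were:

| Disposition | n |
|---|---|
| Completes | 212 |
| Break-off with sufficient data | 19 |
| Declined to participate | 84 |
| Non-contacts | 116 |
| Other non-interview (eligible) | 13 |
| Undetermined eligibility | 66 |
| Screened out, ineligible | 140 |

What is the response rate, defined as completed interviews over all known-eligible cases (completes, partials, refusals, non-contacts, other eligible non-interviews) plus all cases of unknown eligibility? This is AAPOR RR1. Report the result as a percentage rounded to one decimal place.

41.6%

Numerator → 212
Denom → 212 + 19 + 84 + 116 + 13 + 66 = 510
RR1 = 212 / 510 = 0.4157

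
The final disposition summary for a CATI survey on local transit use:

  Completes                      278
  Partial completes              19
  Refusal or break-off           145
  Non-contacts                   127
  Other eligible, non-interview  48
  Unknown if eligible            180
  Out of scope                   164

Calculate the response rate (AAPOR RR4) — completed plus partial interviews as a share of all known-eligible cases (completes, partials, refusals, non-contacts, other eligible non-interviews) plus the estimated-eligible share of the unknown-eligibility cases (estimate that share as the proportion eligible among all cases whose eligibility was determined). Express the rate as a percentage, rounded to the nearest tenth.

39.1%

Numerator = 278 + 19 = 297
Eligible (known) = 278 + 19 + 145 + 127 + 48 = 617
e = 617 / (617 + 164) = 617 / 781 = 0.7900
Estimated eligible among unknowns = 0.7900 × 180 = 142.20
Denom = 617 + 142.20 = 759.20
RR4 = 297 / 759.20 = 0.3912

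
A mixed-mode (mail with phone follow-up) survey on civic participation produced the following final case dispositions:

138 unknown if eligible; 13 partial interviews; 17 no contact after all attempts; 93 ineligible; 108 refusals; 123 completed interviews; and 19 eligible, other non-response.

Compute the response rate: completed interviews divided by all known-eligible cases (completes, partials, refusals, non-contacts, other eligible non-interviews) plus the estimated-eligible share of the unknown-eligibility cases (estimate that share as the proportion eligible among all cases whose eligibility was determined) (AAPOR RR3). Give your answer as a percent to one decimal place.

Num: 123
Known eligible: 123 + 13 + 108 + 17 + 19 = 280
e = 280 / (280 + 93) = 280 / 373 = 0.7507
Estimated eligible among unknowns: 0.7507 × 138 = 103.60
Denom: 280 + 103.60 = 383.60
RR3 = 123 / 383.60 = 0.3206

32.1%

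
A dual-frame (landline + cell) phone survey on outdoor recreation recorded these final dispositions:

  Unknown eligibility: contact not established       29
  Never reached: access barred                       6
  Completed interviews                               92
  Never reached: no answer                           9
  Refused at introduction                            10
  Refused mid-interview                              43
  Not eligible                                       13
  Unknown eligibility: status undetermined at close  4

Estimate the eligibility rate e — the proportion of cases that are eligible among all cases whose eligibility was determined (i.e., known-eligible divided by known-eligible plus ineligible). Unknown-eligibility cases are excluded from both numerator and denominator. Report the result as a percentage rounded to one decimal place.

Declined to participate = 10 + 43 = 53
Non-contacts = 9 + 6 = 15
Eligibility not determined = 29 + 4 = 33
Eligible (known): 92 + 53 + 15 = 160
e = 160 / (160 + 13) = 160 / 173 = 0.9249

92.5%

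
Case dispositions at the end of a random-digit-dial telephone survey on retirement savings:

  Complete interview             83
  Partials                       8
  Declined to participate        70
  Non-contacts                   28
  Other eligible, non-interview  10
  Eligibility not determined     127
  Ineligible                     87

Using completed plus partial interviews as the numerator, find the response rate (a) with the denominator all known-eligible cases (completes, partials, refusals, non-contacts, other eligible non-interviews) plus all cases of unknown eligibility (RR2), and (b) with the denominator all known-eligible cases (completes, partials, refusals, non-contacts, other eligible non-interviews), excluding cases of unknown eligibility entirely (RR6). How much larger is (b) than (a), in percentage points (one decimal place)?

Top = 83 + 8 = 91
Denominator = 83 + 8 + 70 + 28 + 10 + 127 = 326
RR2 = 91 / 326 = 0.2791
Denominator = 83 + 8 + 70 + 28 + 10 = 199
RR6 = 91 / 199 = 0.4573
Difference = 45.73 − 27.91 = 17.82 percentage points

17.8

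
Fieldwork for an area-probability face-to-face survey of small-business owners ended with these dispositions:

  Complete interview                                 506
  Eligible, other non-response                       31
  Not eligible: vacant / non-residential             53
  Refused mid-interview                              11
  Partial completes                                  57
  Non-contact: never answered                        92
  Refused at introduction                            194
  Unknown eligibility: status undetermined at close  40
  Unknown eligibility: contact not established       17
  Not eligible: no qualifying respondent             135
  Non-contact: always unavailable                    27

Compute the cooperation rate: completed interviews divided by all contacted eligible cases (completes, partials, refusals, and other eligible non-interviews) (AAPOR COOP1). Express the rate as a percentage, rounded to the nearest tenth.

63.3%

Declined to participate = 194 + 11 = 205
No answer / not reached = 92 + 27 = 119
Unknown eligibility = 17 + 40 = 57
Ineligible = 135 + 53 = 188
Top → 506
Base → 506 + 57 + 205 + 31 = 799
COOP1 = 506 / 799 = 0.6333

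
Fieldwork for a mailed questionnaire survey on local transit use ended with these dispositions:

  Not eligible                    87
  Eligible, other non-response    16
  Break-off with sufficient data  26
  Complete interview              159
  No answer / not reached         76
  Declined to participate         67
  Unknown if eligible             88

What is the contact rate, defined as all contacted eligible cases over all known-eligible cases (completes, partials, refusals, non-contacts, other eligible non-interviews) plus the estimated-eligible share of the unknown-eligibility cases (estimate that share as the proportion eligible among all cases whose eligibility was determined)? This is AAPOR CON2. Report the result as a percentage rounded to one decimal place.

64.7%

Top = 159 + 26 + 67 + 16 = 268
Determined eligible = 159 + 26 + 67 + 76 + 16 = 344
e = 344 / (344 + 87) = 344 / 431 = 0.7981
Estimated eligible among unknowns = 0.7981 × 88 = 70.23
Base = 344 + 70.23 = 414.23
CON2 = 268 / 414.23 = 0.6470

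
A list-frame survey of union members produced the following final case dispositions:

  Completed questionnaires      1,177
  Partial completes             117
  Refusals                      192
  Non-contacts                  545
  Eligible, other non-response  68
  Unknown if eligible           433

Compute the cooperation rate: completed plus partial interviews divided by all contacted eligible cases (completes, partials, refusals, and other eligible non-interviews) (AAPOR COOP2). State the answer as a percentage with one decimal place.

Top: 1177 + 117 = 1294
Denom: 1177 + 117 + 192 + 68 = 1554
COOP2 = 1294 / 1554 = 0.8327

83.3%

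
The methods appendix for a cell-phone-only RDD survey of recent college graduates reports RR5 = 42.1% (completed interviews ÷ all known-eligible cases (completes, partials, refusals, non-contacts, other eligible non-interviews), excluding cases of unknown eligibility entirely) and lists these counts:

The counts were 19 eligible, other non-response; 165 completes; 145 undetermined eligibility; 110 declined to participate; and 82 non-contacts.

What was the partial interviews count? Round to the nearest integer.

RR5 = 165 / D = 0.421
D = 165 / 0.421 = 391.9
Other denominator terms total 376
partial interviews = 391.9 − 376 ≈ 16

16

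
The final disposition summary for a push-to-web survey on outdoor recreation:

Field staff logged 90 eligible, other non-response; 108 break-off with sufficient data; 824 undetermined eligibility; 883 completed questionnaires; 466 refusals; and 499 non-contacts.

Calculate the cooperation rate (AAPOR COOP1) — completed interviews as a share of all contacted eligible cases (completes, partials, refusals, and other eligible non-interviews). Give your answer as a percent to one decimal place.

57.1%

Numerator: 883
Base: 883 + 108 + 466 + 90 = 1547
COOP1 = 883 / 1547 = 0.5708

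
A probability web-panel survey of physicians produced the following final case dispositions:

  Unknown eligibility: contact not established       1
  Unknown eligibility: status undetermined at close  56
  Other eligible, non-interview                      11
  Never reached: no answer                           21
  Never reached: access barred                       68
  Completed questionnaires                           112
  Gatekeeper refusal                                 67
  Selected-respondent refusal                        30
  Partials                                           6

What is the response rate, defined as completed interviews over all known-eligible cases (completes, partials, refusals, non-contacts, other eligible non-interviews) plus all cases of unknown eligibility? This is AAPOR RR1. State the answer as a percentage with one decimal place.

Refused = 67 + 30 = 97
No answer / not reached = 21 + 68 = 89
Eligibility not determined = 1 + 56 = 57
Top: 112
Denominator: 112 + 6 + 97 + 89 + 11 + 57 = 372
RR1 = 112 / 372 = 0.3011

30.1%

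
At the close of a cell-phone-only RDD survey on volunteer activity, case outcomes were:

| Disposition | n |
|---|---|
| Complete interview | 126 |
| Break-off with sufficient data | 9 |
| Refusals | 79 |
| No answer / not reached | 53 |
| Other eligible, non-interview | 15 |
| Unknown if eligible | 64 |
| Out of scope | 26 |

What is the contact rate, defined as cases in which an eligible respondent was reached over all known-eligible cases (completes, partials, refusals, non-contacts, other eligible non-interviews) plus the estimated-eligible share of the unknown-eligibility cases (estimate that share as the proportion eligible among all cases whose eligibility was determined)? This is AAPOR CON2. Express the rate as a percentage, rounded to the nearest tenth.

Top = 126 + 9 + 79 + 15 = 229
Known eligible = 126 + 9 + 79 + 53 + 15 = 282
e = 282 / (282 + 26) = 282 / 308 = 0.9156
e × U = 0.9156 × 64 = 58.60
Denominator = 282 + 58.60 = 340.60
CON2 = 229 / 340.60 = 0.6723

67.2%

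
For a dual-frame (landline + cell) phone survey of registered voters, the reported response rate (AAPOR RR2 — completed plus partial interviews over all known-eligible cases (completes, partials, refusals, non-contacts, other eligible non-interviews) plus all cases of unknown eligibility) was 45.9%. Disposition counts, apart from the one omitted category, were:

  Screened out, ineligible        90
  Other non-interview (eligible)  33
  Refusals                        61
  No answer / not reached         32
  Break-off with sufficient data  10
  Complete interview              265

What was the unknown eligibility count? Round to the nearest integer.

Top = 265 + 10 = 275
RR2 = 275 / D = 0.459
D = 275 / 0.459 = 599.1
Remaining denominator categories sum to 401
unknown eligibility = 599.1 − 401 ≈ 198

198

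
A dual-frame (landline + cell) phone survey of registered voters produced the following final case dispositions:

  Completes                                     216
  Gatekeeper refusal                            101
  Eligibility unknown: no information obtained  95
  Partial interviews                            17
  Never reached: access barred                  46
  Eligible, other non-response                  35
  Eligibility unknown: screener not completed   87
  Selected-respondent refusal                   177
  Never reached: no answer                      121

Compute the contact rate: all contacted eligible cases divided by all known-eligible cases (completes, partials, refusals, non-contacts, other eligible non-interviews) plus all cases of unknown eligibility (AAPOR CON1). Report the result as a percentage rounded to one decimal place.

61.0%

Refusals = 101 + 177 = 278
No contact after all attempts = 121 + 46 = 167
Unknown if eligible = 87 + 95 = 182
Top: 216 + 17 + 278 + 35 = 546
Denom: 216 + 17 + 278 + 167 + 35 + 182 = 895
CON1 = 546 / 895 = 0.6101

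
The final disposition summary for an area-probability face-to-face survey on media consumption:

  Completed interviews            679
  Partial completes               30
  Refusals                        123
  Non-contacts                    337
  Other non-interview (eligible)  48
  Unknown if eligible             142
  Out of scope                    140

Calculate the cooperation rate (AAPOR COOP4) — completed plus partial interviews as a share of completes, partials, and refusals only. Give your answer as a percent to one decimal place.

Top: 679 + 30 = 709
Denom: 679 + 30 + 123 = 832
COOP4 = 709 / 832 = 0.8522

85.2%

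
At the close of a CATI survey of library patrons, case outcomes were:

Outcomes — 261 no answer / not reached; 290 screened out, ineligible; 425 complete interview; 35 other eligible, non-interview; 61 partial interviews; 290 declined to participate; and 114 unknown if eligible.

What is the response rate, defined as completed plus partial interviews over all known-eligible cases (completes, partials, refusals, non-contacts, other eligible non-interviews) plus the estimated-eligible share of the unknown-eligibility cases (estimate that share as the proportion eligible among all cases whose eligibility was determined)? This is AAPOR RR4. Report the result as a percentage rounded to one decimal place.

41.8%

Top: 425 + 61 = 486
Eligible (known): 425 + 61 + 290 + 261 + 35 = 1072
e = 1072 / (1072 + 290) = 1072 / 1362 = 0.7871
Eligible share of unknowns: 0.7871 × 114 = 89.73
Base: 1072 + 89.73 = 1161.73
RR4 = 486 / 1161.73 = 0.4183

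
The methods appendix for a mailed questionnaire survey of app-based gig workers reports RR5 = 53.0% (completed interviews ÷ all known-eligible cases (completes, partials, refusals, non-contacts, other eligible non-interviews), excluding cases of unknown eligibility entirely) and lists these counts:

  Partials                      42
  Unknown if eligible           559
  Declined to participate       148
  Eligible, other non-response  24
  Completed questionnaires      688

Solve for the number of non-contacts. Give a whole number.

396

RR5 = 688 / D = 0.530
D = 688 / 0.530 = 1298.1
Remaining denominator categories sum to 902
non-contacts = 1298.1 − 902 ≈ 396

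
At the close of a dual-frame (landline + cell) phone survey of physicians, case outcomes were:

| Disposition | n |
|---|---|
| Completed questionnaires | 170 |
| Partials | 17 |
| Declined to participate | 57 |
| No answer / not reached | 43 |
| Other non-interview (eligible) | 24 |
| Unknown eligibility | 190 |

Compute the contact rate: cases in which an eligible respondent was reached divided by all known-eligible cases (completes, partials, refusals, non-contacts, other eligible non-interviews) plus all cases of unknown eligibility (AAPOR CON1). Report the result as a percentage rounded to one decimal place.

Num → 170 + 17 + 57 + 24 = 268
Denominator → 170 + 17 + 57 + 43 + 24 + 190 = 501
CON1 = 268 / 501 = 0.5349

53.5%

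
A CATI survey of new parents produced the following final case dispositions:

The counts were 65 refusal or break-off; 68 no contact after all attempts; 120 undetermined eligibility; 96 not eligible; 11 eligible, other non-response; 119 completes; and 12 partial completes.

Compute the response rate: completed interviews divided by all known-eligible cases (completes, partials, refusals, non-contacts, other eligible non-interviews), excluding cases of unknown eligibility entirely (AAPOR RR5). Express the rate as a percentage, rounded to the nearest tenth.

Num: 119
Denom: 119 + 12 + 65 + 68 + 11 = 275
RR5 = 119 / 275 = 0.4327

43.3%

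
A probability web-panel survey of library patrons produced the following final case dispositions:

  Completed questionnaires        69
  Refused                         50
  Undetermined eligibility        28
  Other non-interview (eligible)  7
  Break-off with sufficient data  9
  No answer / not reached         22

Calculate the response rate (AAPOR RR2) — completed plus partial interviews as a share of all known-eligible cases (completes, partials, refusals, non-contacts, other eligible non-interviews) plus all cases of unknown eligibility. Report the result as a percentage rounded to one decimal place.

42.2%

Numerator → 69 + 9 = 78
Denom → 69 + 9 + 50 + 22 + 7 + 28 = 185
RR2 = 78 / 185 = 0.4216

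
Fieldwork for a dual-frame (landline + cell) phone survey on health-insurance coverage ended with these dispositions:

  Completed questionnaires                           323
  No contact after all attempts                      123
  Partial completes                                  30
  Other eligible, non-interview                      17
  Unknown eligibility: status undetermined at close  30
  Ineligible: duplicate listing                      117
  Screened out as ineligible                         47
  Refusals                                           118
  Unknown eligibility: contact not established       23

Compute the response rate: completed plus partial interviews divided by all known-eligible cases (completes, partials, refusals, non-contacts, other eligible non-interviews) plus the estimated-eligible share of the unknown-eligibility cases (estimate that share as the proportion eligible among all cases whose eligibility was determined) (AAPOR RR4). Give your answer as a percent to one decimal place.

Unknown eligibility = 23 + 30 = 53
Screened out, ineligible = 47 + 117 = 164
Numerator = 323 + 30 = 353
Eligible (known) = 323 + 30 + 118 + 123 + 17 = 611
e = 611 / (611 + 164) = 611 / 775 = 0.7884
Estimated eligible among unknowns = 0.7884 × 53 = 41.79
Denom = 611 + 41.79 = 652.79
RR4 = 353 / 652.79 = 0.5408

54.1%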